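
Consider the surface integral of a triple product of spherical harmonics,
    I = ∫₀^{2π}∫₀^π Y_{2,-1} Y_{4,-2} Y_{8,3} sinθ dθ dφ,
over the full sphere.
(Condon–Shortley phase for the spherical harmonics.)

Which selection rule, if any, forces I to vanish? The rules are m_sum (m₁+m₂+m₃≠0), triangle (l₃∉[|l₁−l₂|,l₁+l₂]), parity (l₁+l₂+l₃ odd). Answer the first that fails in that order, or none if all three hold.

Σmᵢ = 0  ✓
l₃∈[|l₁−l₂|,l₁+l₂]=[2,6], have l₃=8  ✗
Σlᵢ = 14 ⇒ even

triangle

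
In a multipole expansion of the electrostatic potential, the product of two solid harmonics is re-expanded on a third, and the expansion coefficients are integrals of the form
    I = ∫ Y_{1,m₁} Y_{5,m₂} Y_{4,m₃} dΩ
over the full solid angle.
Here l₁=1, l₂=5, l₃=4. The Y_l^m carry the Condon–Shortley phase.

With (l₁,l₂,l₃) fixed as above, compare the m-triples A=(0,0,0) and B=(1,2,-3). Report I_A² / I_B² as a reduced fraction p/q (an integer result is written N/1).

25/3

Shared (l₁,l₂,l₃)=(1,5,4): N and (l;000)² cancel in I_A²/I_B².
A: Δ = 2!·0!·8!/11! = 1/495; Racah Σ t=1..1: t=1:−1/576 = -1/576; ⇒ 3j(1 5 4; 0 0 0)² = 5/99, sgn -1
B: Δ = 2!·0!·8!/11! = 1/495; Racah Σ t=0..0: t=0:+1/10080 = 1/10080; ⇒ 3j(1 5 4; 1 2 -3)² = 1/165, sgn -1
I_A²/I_B² = (5/99)/(1/165) = 25/3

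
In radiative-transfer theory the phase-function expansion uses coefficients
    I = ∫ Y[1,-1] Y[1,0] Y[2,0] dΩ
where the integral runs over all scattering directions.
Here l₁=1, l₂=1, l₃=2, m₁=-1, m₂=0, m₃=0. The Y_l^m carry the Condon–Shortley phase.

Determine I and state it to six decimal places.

Σmᵢ = -1 ≠ 0, so the φ-integral vanishes; I = 0

0.000000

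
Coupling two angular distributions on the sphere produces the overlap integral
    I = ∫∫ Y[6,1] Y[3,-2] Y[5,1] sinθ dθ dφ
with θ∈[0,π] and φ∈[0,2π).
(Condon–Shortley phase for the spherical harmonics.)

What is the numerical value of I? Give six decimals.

Checks pass: Σm=0; 14 even; l₃=5∈[3,9].
(2·6+1)(2·3+1)(2·5+1) = 1001
Δ: 4! 8! 2! / 15! → 1/675675
sum: t=1:−1/8640 t=2:+1/2304 t=3:−1/8640 = 7/34560
3j²(6 3 5; 0 0 0) = Δ·Π!·Σ² = 7/429  (sign -1)
sum: t=0:+1/17280 t=1:−1/6912 = -1/11520
3j²(6 3 5; 1 -2 1) = Δ·Π!·Σ² = 2/143  (sign -1)
combine: 4πI² = 1001·7/429·2/143 = 98/429
take √, sign +1: I = 0.13482780

0.134828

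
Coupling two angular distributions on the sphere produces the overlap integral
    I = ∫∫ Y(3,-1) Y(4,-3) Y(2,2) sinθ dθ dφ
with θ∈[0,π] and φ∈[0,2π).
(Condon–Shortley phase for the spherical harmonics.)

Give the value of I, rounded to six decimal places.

-1 − 3 + 2 = -2 ≠ 0: azimuthal integral kills it; I = 0

0.000000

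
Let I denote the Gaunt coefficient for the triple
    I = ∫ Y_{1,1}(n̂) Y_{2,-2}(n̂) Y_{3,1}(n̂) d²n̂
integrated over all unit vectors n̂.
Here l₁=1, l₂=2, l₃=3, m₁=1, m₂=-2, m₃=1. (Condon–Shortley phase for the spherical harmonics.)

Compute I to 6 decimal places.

Rules hold: Σm=0, L=6 even, 1≤3≤3.
N = 3·5·7 = 105
Δ = 0!·2!·4!/7! = 1/105
Racah Σ t=0..0: t=0:+1/4 = 1/4
⇒ 3j(1 2 3; 0 0 0)² = 3/35, sgn -1
Racah Σ t=0..0: t=0:+1/48 = 1/48
⇒ 3j(1 2 3; 1 -2 1)² = 1/105, sgn +1
4πI² = N·(3j₀)²·(3jₘ)² = 3/35
I = -1·√(0.0857143/4π) = -0.08258890

-0.082589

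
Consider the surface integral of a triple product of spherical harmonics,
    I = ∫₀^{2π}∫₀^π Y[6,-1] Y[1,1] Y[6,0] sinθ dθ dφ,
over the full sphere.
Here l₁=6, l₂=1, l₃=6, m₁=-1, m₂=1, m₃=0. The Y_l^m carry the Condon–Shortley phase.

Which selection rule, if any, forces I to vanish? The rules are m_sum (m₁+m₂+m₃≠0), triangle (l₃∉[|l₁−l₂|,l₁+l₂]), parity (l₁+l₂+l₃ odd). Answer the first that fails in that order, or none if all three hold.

parity

Σmᵢ = 0  ✓
l₃∈[|l₁−l₂|,l₁+l₂]=[5,7], have l₃=6  ✓
Σlᵢ = 13 ⇒ odd  ✗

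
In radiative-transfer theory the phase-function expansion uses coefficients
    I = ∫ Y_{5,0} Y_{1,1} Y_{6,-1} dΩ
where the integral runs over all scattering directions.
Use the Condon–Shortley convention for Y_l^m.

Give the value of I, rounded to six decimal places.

Rules hold: Σm=0, L=12 even, 4≤6≤6.
N = 11·3·13 = 429
Δ = 0!·10!·2!/13! = 1/858
Racah Σ t=0..0: t=0:+1/14400 = 1/14400
⇒ 3j(5 1 6; 0 0 0)² = 6/143, sgn +1
Racah Σ t=0..0: t=0:+1/28800 = 1/28800
⇒ 3j(5 1 6; 0 1 -1)² = 7/286, sgn -1
4πI² = N·(3j₀)²·(3jₘ)² = 63/143
I = -1·√(0.440559/4π) = -0.18723944

-0.187239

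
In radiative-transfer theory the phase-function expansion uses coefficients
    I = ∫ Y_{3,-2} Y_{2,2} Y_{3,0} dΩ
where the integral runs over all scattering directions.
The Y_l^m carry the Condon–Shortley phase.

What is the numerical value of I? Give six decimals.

m-sum 0 ✓  L=8 even ✓  1≤3≤5 ✓
Π(2lᵢ+1) = 7×5×7 = 245
triangle coeff Δ(3,2,3) = 1/3780
Σ_t [0,2]: t=0:+1/24 t=1:−1/4 t=2:+1/24 = -1/6
(3j)²=4/105 [(3 2 3; 0 0 0)], sign=+1
Σ_t [2,2]: t=2:+1/24 = 1/24
(3j)²=1/21 [(3 2 3; -2 2 0)], sign=-1
⇒ 4πI² = 4/9
I = (-1)√(4/9/(4π)) = -0.18806319

-0.188063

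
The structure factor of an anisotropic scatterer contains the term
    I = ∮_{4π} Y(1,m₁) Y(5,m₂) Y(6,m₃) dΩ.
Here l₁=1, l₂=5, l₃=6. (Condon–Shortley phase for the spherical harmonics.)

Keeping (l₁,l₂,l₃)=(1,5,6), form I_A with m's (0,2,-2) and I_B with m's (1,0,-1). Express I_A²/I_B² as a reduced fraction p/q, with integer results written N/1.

Same 1,5,6: normalisation and zero-m 3j drop out of the ratio.
A: Δ: 0! 2! 10! / 13! → 1/858; sum: t=0:+1/30240 = 1/30240; 3j²(1 5 6; 0 2 -2) = Δ·Π!·Σ² = 16/429  (sign +1)
B: Δ: 0! 2! 10! / 13! → 1/858; sum: t=0:+1/28800 = 1/28800; 3j²(1 5 6; 1 0 -1) = Δ·Π!·Σ² = 7/286  (sign -1)
I_A²/I_B² = (16/429)/(7/286) = 32/21

32/21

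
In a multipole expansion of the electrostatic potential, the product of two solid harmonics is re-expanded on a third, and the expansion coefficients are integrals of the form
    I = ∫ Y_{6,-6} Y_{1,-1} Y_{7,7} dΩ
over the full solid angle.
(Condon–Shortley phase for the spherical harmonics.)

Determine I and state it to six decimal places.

Checks pass: Σm=0; 14 even; l₃=7∈[5,7].
(2·6+1)(2·1+1)(2·7+1) = 585
Δ: 0! 12! 2! / 15! → 1/1365
sum: t=0:+1/518400 = 1/518400
3j²(6 1 7; 0 0 0) = Δ·Π!·Σ² = 7/195  (sign -1)
sum: t=0:+1/958003200 = 1/958003200
3j²(6 1 7; -6 -1 7) = Δ·Π!·Σ² = 1/15  (sign +1)
combine: 4πI² = 585·7/195·1/15 = 7/5
take √, sign -1: I = -0.33377906

-0.333779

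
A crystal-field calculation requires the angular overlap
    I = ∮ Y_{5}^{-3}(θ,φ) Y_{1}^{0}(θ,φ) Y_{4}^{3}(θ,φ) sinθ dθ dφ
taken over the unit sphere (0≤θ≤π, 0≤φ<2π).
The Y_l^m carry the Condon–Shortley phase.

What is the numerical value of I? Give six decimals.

-0.196426

m-sum 0 ✓  L=10 even ✓  4≤4≤6 ✓
Π(2lᵢ+1) = 11×3×9 = 297
triangle coeff Δ(5,1,4) = 1/495
Σ_t [1,1]: t=1:−1/576 = -1/576
(3j)²=5/99 [(5 1 4; 0 0 0)], sign=-1
Σ_t [1,1]: t=1:−1/5040 = -1/5040
(3j)²=16/495 [(5 1 4; -3 0 3)], sign=+1
⇒ 4πI² = 16/33
I = (-1)√(16/33/(4π)) = -0.19642560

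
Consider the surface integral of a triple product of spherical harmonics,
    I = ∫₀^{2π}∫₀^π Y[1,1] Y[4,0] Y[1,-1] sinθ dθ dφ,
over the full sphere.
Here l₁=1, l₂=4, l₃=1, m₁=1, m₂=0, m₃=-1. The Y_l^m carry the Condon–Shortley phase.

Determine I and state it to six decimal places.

0.000000

triangle: need 3≤l₃≤5, have 1; I=0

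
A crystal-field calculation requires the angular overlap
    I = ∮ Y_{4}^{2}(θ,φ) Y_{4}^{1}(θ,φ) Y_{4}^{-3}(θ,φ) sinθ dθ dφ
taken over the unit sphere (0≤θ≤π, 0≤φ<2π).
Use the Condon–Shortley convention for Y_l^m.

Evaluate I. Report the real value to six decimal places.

-0.063661

Rules hold: Σm=0, L=12 even, 0≤4≤8.
N = 9·9·9 = 729
Δ = 4!·4!·4!/13! = 1/450450
Racah Σ t=0..4: t=0:+1/13824 t=1:−1/216 t=2:+1/64 t=3:−1/216 t=4:+1/13824 = 5/768
⇒ 3j(4 4 4; 0 0 0)² = 18/1001, sgn +1
Racah Σ t=1..2: t=1:−1/864 t=2:+1/576 = 1/1728
⇒ 3j(4 4 4; 2 1 -3)² = 5/1287, sgn -1
4πI² = N·(3j₀)²·(3jₘ)² = 7290/143143
I = -1·√(0.0509281/4π) = -0.06366105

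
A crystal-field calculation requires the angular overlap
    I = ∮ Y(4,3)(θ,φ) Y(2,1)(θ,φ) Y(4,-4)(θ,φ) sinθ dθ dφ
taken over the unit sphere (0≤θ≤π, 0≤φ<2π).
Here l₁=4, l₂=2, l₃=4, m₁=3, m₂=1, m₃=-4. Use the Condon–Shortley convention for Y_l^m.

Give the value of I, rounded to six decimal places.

m-sum 0 ✓  L=10 even ✓  2≤4≤6 ✓
Π(2lᵢ+1) = 9×5×9 = 405
triangle coeff Δ(4,2,4) = 1/13860
Σ_t [0,2]: t=0:+1/192 t=1:−1/36 t=2:+1/192 = -5/288
(3j)²=20/693 [(4 2 4; 0 0 0)], sign=-1
Σ_t [1,1]: t=1:−1/1440 = -1/1440
(3j)²=7/165 [(4 2 4; 3 1 -4)], sign=-1
⇒ 4πI² = 60/121
I = (+1)√(60/121/(4π)) = 0.19864517

0.198645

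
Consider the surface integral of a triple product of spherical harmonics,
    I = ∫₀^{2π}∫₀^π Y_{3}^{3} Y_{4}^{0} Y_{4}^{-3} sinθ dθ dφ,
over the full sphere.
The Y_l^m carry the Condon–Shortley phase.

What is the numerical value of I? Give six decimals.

Σlᵢ=11 odd — θ-integrand is odd under cosθ→−cosθ; I=0

0.000000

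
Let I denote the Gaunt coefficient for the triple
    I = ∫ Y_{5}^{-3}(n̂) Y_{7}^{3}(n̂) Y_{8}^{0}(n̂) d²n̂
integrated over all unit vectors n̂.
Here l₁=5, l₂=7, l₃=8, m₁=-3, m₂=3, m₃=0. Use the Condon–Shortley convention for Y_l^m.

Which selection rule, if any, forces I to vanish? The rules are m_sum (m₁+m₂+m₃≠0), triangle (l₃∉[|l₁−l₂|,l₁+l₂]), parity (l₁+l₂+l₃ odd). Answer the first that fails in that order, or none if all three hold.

none

m₁+m₂+m₃ = -3 + 3 + 0 = 0  ✓
triangle: |5−7|=2 ≤ l₃=8 ≤ 5+7=12  ✓
parity: l₁+l₂+l₃ = 20 is even  ✓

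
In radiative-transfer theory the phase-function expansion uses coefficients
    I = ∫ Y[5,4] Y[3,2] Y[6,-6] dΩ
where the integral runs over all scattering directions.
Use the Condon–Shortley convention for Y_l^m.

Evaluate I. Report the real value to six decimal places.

Rules hold: Σm=0, L=14 even, 2≤6≤8.
N = 11·7·13 = 1001
Δ = 2!·8!·4!/15! = 1/675675
Racah Σ t=0..2: t=0:+1/8640 t=1:−1/2304 t=2:+1/8640 = -7/34560
⇒ 3j(5 3 6; 0 0 0)² = 7/429, sgn -1
Racah Σ t=1..1: t=1:−1/967680 = -1/967680
⇒ 3j(5 3 6; 4 2 -6)² = 3/91, sgn -1
4πI² = N·(3j₀)²·(3jₘ)² = 7/13
I = +1·√(0.538462/4π) = 0.20700098

0.207001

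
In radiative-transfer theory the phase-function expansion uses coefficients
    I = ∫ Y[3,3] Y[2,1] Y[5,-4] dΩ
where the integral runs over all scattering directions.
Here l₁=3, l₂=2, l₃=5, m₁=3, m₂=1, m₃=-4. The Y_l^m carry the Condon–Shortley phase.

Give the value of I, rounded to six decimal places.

Rules hold: Σm=0, L=10 even, 1≤5≤5.
N = 7·5·11 = 385
Δ = 0!·6!·4!/11! = 1/2310
Racah Σ t=0..0: t=0:+1/144 = 1/144
⇒ 3j(3 2 5; 0 0 0)² = 10/231, sgn -1
Racah Σ t=0..0: t=0:+1/4320 = 1/4320
⇒ 3j(3 2 5; 3 1 -4)² = 2/55, sgn -1
4πI² = N·(3j₀)²·(3jₘ)² = 20/33
I = +1·√(0.606061/4π) = 0.21961050

0.219610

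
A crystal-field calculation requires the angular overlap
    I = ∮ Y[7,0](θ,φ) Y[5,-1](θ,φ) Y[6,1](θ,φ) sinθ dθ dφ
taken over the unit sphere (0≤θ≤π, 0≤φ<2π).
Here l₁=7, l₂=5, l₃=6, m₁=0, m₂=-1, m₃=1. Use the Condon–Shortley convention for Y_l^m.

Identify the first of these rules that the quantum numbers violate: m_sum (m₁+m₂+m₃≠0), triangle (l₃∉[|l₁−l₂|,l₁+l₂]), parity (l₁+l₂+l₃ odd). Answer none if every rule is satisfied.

azimuthal sum: 0 − 1 + 1 = 0  ✓
2 ≤ 6 ≤ 12 (triangle on l)  ✓
L = 7 + 5 + 6 = 18 (even)  ✓

none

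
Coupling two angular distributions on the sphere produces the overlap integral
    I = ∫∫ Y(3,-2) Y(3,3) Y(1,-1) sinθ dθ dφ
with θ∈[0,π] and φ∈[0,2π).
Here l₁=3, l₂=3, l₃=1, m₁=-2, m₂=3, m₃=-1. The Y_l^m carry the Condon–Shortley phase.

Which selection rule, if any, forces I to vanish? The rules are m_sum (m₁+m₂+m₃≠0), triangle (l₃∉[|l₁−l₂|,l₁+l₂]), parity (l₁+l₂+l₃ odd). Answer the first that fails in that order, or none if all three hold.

parity

m₁+m₂+m₃ = -2 + 3 − 1 = 0  ✓
triangle: |3−3|=0 ≤ l₃=1 ≤ 3+3=6  ✓
parity: l₁+l₂+l₃ = 7 is odd  ✗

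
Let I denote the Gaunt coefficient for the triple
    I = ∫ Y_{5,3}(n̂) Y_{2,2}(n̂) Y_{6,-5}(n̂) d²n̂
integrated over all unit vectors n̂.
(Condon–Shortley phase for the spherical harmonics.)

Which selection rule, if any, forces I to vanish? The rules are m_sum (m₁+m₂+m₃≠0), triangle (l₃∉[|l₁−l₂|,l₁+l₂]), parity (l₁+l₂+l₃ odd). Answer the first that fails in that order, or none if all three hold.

parity

Σmᵢ = 0  ✓
l₃∈[|l₁−l₂|,l₁+l₂]=[3,7], have l₃=6  ✓
Σlᵢ = 13 ⇒ odd  ✗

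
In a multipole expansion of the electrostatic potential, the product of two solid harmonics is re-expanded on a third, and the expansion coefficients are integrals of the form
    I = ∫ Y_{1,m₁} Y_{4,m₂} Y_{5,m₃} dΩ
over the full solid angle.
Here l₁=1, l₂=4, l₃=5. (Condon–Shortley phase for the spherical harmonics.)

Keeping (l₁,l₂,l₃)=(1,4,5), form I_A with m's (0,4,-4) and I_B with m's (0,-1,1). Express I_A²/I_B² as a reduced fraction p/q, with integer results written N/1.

Same 1,4,5: normalisation and zero-m 3j drop out of the ratio.
A: Δ: 0! 2! 8! / 11! → 1/495; sum: t=0:+1/40320 = 1/40320; 3j²(1 4 5; 0 4 -4) = Δ·Π!·Σ² = 1/55  (sign -1)
B: Δ: 0! 2! 8! / 11! → 1/495; sum: t=0:+1/720 = 1/720; 3j²(1 4 5; 0 -1 1) = Δ·Π!·Σ² = 8/165  (sign +1)
I_A²/I_B² = (1/55)/(8/165) = 3/8

3/8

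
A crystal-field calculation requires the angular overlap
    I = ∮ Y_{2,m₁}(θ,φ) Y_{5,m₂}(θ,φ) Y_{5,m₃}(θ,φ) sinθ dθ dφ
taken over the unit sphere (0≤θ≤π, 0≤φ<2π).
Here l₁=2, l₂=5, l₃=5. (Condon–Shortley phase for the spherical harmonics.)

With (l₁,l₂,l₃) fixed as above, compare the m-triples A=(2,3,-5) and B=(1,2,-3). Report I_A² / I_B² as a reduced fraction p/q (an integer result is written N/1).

Same 2,5,5: normalisation and zero-m 3j drop out of the ratio.
A: Δ: 2! 2! 8! / 13! → 1/38610; sum: t=0:+1/161280 = 1/161280; 3j²(2 5 5; 2 3 -5) = Δ·Π!·Σ² = 1/143  (sign +1)
B: Δ: 2! 2! 8! / 13! → 1/38610; sum: t=0:+1/10080 t=1:−1/2880 = -1/4032; 3j²(2 5 5; 1 2 -3) = Δ·Π!·Σ² = 10/429  (sign -1)
I_A²/I_B² = (1/143)/(10/429) = 3/10

3/10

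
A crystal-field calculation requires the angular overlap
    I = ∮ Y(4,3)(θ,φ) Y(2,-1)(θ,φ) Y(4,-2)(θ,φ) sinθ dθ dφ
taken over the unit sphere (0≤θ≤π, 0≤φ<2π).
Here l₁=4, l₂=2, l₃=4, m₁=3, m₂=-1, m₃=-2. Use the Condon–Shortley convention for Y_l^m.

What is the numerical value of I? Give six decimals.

Checks pass: Σm=0; 10 even; l₃=4∈[2,6].
(2·4+1)(2·2+1)(2·4+1) = 405
Δ: 2! 6! 2! / 11! → 1/13860
sum: t=0:+1/192 t=1:−1/36 t=2:+1/192 = -5/288
3j²(4 2 4; 0 0 0) = Δ·Π!·Σ² = 20/693  (sign -1)
sum: t=0:+1/240 t=1:−1/1440 = 1/288
3j²(4 2 4; 3 -1 -2) = Δ·Π!·Σ² = 5/132  (sign +1)
combine: 4πI² = 405·20/693·5/132 = 375/847
take √, sign -1: I = -0.18770204

-0.187702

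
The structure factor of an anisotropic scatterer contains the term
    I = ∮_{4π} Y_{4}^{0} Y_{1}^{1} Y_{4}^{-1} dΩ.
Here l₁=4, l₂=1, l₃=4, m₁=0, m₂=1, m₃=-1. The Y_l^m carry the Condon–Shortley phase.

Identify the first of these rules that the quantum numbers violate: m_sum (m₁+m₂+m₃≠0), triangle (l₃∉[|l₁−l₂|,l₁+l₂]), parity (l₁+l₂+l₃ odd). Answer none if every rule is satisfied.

parity

azimuthal sum: 0 + 1 − 1 = 0  ✓
3 ≤ 4 ≤ 5 (triangle on l)  ✓
L = 4 + 1 + 4 = 9 (odd)  ✗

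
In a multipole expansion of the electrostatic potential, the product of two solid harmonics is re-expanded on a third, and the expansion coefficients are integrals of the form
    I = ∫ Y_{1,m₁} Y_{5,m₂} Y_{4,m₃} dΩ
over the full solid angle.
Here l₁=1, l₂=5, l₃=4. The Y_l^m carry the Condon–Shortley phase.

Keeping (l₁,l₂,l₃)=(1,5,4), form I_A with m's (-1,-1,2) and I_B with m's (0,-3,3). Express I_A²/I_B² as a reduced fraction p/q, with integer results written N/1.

Shared (l₁,l₂,l₃)=(1,5,4): N and (l;000)² cancel in I_A²/I_B².
A: Δ = 2!·0!·8!/11! = 1/495; Racah Σ t=2..2: t=2:+1/2880 = 1/2880; ⇒ 3j(1 5 4; -1 -1 2)² = 2/165, sgn +1
B: Δ = 2!·0!·8!/11! = 1/495; Racah Σ t=1..1: t=1:−1/5040 = -1/5040; ⇒ 3j(1 5 4; 0 -3 3)² = 16/495, sgn +1
I_A²/I_B² = (2/165)/(16/495) = 3/8

3/8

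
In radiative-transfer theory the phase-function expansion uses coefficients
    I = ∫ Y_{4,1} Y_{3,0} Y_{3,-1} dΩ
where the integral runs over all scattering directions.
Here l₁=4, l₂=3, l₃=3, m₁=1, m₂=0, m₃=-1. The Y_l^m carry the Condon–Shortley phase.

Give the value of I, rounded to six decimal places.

Rules hold: Σm=0, L=10 even, 1≤3≤7.
N = 9·7·7 = 441
Δ = 4!·4!·2!/11! = 1/34650
Racah Σ t=1..3: t=1:−1/72 t=2:+1/16 t=3:−1/72 = 5/144
⇒ 3j(4 3 3; 0 0 0)² = 2/77, sgn -1
Racah Σ t=1..3: t=1:−1/48 t=2:+1/24 t=3:−1/288 = 5/288
⇒ 3j(4 3 3; 1 0 -1)² = 5/462, sgn +1
4πI² = N·(3j₀)²·(3jₘ)² = 15/121
I = -1·√(0.123967/4π) = -0.09932258

-0.099323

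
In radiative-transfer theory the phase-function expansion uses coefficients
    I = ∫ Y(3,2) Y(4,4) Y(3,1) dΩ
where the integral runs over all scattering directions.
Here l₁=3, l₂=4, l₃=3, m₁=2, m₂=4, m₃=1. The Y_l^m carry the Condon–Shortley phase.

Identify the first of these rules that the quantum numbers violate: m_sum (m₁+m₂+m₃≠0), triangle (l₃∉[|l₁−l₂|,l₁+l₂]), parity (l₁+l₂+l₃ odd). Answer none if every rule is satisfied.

m_sum

azimuthal sum: 2 + 4 + 1 = 7  ✗
1 ≤ 3 ≤ 7 (triangle on l)
L = 3 + 4 + 3 = 10 (even)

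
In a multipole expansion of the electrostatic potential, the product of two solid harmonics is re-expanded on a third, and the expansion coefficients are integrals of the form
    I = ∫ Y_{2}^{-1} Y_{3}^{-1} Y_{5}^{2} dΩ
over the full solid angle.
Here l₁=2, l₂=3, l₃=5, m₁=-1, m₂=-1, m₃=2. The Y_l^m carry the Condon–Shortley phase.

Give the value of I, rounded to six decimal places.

0.245532

m-sum 0 ✓  L=10 even ✓  1≤5≤5 ✓
Π(2lᵢ+1) = 5×7×11 = 385
triangle coeff Δ(2,3,5) = 1/2310
Σ_t [0,0]: t=0:+1/144 = 1/144
(3j)²=10/231 [(2 3 5; 0 0 0)], sign=-1
Σ_t [0,0]: t=0:+1/288 = 1/288
(3j)²=1/22 [(2 3 5; -1 -1 2)], sign=-1
⇒ 4πI² = 25/33
I = (+1)√(25/33/(4π)) = 0.24553200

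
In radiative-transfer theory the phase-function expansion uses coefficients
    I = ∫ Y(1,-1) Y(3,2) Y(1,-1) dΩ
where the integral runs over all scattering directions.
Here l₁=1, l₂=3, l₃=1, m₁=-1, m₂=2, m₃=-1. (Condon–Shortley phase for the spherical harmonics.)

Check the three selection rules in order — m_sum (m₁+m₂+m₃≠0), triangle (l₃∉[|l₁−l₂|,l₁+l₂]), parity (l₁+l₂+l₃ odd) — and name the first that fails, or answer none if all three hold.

triangle

azimuthal sum: -1 + 2 − 1 = 0  ✓
2 ≤ 1 ≤ 4 (triangle on l)  ✗
L = 1 + 3 + 1 = 5 (odd)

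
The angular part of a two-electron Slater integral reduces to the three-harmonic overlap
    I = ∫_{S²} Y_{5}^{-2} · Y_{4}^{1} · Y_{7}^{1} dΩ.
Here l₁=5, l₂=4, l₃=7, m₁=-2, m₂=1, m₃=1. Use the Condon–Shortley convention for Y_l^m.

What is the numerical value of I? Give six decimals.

0.070568

Rules hold: Σm=0, L=16 even, 1≤7≤9.
N = 11·9·15 = 1485
Δ = 2!·8!·6!/17! = 1/6126120
Racah Σ t=0..2: t=0:+1/69120 t=1:−1/20736 t=2:+1/69120 = -1/51840
⇒ 3j(5 4 7; 0 0 0)² = 280/21879, sgn +1
Racah Σ t=0..2: t=0:+1/1209600 t=1:−1/69120 t=2:+1/51840 = 41/7257600
⇒ 3j(5 4 7; -2 1 1)² = 1681/510510, sgn +1
4πI² = N·(3j₀)²·(3jₘ)² = 33620/537251
I = +1·√(0.0625778/4π) = 0.07056759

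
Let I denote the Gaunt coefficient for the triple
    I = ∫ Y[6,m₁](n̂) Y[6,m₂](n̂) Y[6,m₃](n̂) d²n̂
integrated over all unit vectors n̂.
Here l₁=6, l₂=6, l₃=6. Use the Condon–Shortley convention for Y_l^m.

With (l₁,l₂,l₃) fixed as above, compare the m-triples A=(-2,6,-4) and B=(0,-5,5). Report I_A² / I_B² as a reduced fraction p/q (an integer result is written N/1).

56/55

l's match ⇒ only the (l;m) 3-j factors differ between A and B.
A: triangle coeff Δ(6,6,6) = 1/325909584; Σ_t [6,6]: t=6:+1/24883200 = 1/24883200; (3j)²=70/4199 [(6 6 6; -2 6 -4)], sign=+1
B: triangle coeff Δ(6,6,6) = 1/325909584; Σ_t [0,1]: t=0:+1/62208000 t=1:−1/10368000 = -1/12441600; (3j)²=275/16796 [(6 6 6; 0 -5 5)], sign=+1
I_A²/I_B² = (70/4199)/(275/16796) = 56/55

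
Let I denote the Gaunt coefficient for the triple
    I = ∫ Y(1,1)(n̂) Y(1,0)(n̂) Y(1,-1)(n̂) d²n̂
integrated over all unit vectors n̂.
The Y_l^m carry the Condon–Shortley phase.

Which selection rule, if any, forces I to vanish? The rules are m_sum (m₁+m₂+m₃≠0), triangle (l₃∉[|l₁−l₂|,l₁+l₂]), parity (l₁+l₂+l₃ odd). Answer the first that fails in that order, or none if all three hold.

m₁+m₂+m₃ = 1 + 0 − 1 = 0  ✓
triangle: |1−1|=0 ≤ l₃=1 ≤ 1+1=2  ✓
parity: l₁+l₂+l₃ = 3 is odd  ✗

parity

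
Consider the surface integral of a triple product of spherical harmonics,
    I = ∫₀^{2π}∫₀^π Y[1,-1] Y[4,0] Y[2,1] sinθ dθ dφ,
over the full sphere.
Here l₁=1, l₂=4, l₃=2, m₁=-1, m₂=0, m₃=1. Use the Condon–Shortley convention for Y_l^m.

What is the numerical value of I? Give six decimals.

0.000000

l₃=2 ∉ [3,5] — triangle fails ⇒ I = 0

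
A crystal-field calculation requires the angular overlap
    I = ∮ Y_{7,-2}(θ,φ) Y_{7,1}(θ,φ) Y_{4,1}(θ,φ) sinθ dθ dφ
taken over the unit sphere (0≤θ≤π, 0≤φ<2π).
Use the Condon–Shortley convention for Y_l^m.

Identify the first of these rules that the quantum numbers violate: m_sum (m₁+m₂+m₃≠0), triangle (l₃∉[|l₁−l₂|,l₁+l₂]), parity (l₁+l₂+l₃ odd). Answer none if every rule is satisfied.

azimuthal sum: -2 + 1 + 1 = 0  ✓
0 ≤ 4 ≤ 14 (triangle on l)  ✓
L = 7 + 7 + 4 = 18 (even)  ✓

none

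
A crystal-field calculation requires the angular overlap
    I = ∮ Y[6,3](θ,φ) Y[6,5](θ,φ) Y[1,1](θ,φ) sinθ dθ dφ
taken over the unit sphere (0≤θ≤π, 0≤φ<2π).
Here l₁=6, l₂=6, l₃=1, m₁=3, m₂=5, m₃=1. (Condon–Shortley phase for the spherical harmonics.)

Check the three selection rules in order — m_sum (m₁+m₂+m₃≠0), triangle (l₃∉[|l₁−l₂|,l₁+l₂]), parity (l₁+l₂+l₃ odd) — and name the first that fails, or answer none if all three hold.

Σmᵢ = 9  ✗
l₃∈[|l₁−l₂|,l₁+l₂]=[0,12], have l₃=1
Σlᵢ = 13 ⇒ odd

m_sum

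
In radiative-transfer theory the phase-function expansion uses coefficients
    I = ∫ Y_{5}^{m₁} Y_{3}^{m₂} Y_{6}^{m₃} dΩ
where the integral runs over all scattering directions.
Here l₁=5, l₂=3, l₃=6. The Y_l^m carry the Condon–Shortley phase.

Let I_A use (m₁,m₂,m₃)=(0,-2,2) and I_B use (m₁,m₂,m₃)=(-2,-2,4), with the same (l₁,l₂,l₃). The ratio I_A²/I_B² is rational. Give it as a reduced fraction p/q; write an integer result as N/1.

Shared (l₁,l₂,l₃)=(5,3,6): N and (l;000)² cancel in I_A²/I_B².
A: Δ = 2!·8!·4!/15! = 1/675675; Racah Σ t=0..1: t=0:+1/8640 t=1:−1/13824 = 1/23040; ⇒ 3j(5 3 6; 0 -2 2)² = 2/429, sgn +1
B: Δ = 2!·8!·4!/15! = 1/675675; Racah Σ t=0..1: t=0:+1/60480 t=1:−1/34560 = -1/80640; ⇒ 3j(5 3 6; -2 -2 4)² = 6/1001, sgn -1
I_A²/I_B² = (2/429)/(6/1001) = 7/9

7/9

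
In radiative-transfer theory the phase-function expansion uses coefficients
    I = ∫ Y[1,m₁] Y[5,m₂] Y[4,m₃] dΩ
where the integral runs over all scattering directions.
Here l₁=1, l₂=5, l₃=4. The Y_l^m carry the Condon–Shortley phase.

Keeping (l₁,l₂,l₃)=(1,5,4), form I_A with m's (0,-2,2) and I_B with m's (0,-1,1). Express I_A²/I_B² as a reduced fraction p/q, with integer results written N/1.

7/8

Shared (l₁,l₂,l₃)=(1,5,4): N and (l;000)² cancel in I_A²/I_B².
A: Δ = 2!·0!·8!/11! = 1/495; Racah Σ t=1..1: t=1:−1/1440 = -1/1440; ⇒ 3j(1 5 4; 0 -2 2)² = 7/165, sgn -1
B: Δ = 2!·0!·8!/11! = 1/495; Racah Σ t=1..1: t=1:−1/720 = -1/720; ⇒ 3j(1 5 4; 0 -1 1)² = 8/165, sgn +1
I_A²/I_B² = (7/165)/(8/165) = 7/8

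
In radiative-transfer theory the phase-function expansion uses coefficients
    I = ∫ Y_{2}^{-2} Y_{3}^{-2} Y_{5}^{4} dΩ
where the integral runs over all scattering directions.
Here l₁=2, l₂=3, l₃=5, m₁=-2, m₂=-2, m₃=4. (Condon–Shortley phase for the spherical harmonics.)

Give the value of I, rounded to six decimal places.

m-sum 0 ✓  L=10 even ✓  1≤5≤5 ✓
Π(2lᵢ+1) = 5×7×11 = 385
triangle coeff Δ(2,3,5) = 1/2310
Σ_t [0,0]: t=0:+1/144 = 1/144
(3j)²=10/231 [(2 3 5; 0 0 0)], sign=-1
Σ_t [0,0]: t=0:+1/2880 = 1/2880
(3j)²=3/55 [(2 3 5; -2 -2 4)], sign=-1
⇒ 4πI² = 10/11
I = (+1)√(10/11/(4π)) = 0.26896683

0.268967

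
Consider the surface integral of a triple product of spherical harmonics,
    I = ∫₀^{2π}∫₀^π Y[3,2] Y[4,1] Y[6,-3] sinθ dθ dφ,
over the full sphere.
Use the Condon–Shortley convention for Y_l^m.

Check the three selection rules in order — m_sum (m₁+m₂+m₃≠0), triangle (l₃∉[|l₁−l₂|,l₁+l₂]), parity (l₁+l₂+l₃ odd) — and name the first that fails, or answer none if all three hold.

parity

Σmᵢ = 0  ✓
l₃∈[|l₁−l₂|,l₁+l₂]=[1,7], have l₃=6  ✓
Σlᵢ = 13 ⇒ odd  ✗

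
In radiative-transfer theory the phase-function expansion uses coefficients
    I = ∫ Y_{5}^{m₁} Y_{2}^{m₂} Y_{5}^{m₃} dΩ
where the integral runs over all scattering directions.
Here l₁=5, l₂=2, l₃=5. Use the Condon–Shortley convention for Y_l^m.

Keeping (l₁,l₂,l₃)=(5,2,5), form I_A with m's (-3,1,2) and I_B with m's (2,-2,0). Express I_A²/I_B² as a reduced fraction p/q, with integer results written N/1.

Same 5,2,5: normalisation and zero-m 3j drop out of the ratio.
A: Δ: 2! 8! 2! / 13! → 1/38610; sum: t=1:−1/10080 t=2:+1/2880 = 1/4032; 3j²(5 2 5; -3 1 2) = Δ·Π!·Σ² = 10/429  (sign -1)
B: Δ: 2! 8! 2! / 13! → 1/38610; sum: t=0:+1/2880 = 1/2880; 3j²(5 2 5; 2 -2 0) = Δ·Π!·Σ² = 14/429  (sign -1)
I_A²/I_B² = (10/429)/(14/429) = 5/7

5/7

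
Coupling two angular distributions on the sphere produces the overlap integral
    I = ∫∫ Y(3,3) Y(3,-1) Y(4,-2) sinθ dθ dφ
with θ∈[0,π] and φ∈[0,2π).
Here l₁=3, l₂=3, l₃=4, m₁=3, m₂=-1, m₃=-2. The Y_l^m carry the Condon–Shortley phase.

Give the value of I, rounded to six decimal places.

-0.188451

Rules hold: Σm=0, L=10 even, 0≤4≤6.
N = 7·7·9 = 441
Δ = 2!·4!·4!/11! = 1/34650
Racah Σ t=0..2: t=0:+1/72 t=1:−1/16 t=2:+1/72 = -5/144
⇒ 3j(3 3 4; 0 0 0)² = 2/77, sgn -1
Racah Σ t=0..0: t=0:+1/192 = 1/192
⇒ 3j(3 3 4; 3 -1 -2)² = 3/77, sgn +1
4πI² = N·(3j₀)²·(3jₘ)² = 54/121
I = -1·√(0.446281/4π) = -0.18845135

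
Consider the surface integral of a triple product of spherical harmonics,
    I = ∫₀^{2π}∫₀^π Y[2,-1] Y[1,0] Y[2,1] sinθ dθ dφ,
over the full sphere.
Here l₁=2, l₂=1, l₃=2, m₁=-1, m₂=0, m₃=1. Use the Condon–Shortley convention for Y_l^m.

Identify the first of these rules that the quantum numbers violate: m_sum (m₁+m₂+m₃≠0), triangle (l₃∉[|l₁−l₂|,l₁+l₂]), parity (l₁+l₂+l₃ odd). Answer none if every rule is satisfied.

m₁+m₂+m₃ = -1 + 0 + 1 = 0  ✓
triangle: |2−1|=1 ≤ l₃=2 ≤ 2+1=3  ✓
parity: l₁+l₂+l₃ = 5 is odd  ✗

parity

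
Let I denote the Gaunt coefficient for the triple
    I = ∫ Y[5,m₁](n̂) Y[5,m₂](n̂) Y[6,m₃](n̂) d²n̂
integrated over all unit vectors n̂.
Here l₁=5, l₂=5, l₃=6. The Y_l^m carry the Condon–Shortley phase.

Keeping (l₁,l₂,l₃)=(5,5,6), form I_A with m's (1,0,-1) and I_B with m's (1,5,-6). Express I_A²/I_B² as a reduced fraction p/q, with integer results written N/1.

56/99

l's match ⇒ only the (l;m) 3-j factors differ between A and B.
A: triangle coeff Δ(5,5,6) = 1/28588560; Σ_t [0,4]: t=0:+1/138240 t=1:−1/10368 t=2:+1/6912 t=3:−1/34560 t=4:+1/2073600 = 7/259200; (3j)²=28/7293 [(5 5 6; 1 0 -1)], sign=-1
B: triangle coeff Δ(5,5,6) = 1/28588560; Σ_t [4,4]: t=4:+1/12441600 = 1/12441600; (3j)²=3/442 [(5 5 6; 1 5 -6)], sign=+1
I_A²/I_B² = (28/7293)/(3/442) = 56/99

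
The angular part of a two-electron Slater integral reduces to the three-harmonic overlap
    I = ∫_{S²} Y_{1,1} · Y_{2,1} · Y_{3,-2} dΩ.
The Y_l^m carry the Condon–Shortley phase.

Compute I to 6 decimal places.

m-sum 0 ✓  L=6 even ✓  1≤3≤3 ✓
Π(2lᵢ+1) = 3×5×7 = 105
triangle coeff Δ(1,2,3) = 1/105
Σ_t [0,0]: t=0:+1/4 = 1/4
(3j)²=3/35 [(1 2 3; 0 0 0)], sign=-1
Σ_t [0,0]: t=0:+1/12 = 1/12
(3j)²=2/21 [(1 2 3; 1 1 -2)], sign=-1
⇒ 4πI² = 6/7
I = (+1)√(6/7/(4π)) = 0.26116903

0.261169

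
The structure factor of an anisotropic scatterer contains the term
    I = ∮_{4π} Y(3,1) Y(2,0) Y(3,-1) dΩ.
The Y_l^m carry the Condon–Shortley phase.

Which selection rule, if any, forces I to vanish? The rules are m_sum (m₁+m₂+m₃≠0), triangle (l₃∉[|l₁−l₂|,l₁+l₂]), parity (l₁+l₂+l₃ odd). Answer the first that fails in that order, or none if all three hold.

Σmᵢ = 0  ✓
l₃∈[|l₁−l₂|,l₁+l₂]=[1,5], have l₃=3  ✓
Σlᵢ = 8 ⇒ even  ✓

none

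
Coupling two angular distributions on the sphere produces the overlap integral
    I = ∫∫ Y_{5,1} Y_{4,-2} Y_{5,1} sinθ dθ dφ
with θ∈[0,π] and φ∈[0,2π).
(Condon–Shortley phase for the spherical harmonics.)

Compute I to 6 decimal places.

m-sum 0 ✓  L=14 even ✓  1≤5≤9 ✓
Π(2lᵢ+1) = 11×9×11 = 1089
triangle coeff Δ(5,4,5) = 1/3153150
Σ_t [0,4]: t=0:+1/69120 t=1:−1/1728 t=2:+1/576 t=3:−1/1728 t=4:+1/69120 = 7/11520
(3j)²=2/143 [(5 4 5; 0 0 0)], sign=-1
Σ_t [0,2]: t=0:+1/4608 t=1:−1/1296 t=2:+1/4608 = -7/20736
(3j)²=20/1287 [(5 4 5; 1 -2 1)], sign=-1
⇒ 4πI² = 40/169
I = (+1)√(40/169/(4π)) = 0.13724032

0.137240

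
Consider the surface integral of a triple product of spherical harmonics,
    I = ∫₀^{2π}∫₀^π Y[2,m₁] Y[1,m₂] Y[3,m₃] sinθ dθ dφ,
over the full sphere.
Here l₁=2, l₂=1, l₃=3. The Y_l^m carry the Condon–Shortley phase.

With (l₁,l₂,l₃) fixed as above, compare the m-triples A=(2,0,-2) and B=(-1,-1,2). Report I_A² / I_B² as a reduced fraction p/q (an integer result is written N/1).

l's match ⇒ only the (l;m) 3-j factors differ between A and B.
A: triangle coeff Δ(2,1,3) = 1/105; Σ_t [0,0]: t=0:+1/24 = 1/24; (3j)²=1/21 [(2 1 3; 2 0 -2)], sign=-1
B: triangle coeff Δ(2,1,3) = 1/105; Σ_t [0,0]: t=0:+1/12 = 1/12; (3j)²=2/21 [(2 1 3; -1 -1 2)], sign=-1
I_A²/I_B² = (1/21)/(2/21) = 1/2

1/2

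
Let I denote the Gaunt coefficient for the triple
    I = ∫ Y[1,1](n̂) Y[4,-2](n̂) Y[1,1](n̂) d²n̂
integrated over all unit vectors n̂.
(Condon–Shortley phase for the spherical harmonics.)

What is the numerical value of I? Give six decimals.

0.000000

l₃=1 ∉ [3,5] — triangle fails ⇒ I = 0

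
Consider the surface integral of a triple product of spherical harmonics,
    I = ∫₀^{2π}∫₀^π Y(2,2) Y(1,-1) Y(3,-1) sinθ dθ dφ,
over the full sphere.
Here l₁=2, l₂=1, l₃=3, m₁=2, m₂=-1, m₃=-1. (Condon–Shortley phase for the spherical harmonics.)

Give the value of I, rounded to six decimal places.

-0.082589

Checks pass: Σm=0; 6 even; l₃=3∈[1,3].
(2·2+1)(2·1+1)(2·3+1) = 105
Δ: 0! 4! 2! / 7! → 1/105
sum: t=0:+1/4 = 1/4
3j²(2 1 3; 0 0 0) = Δ·Π!·Σ² = 3/35  (sign -1)
sum: t=0:+1/48 = 1/48
3j²(2 1 3; 2 -1 -1) = Δ·Π!·Σ² = 1/105  (sign +1)
combine: 4πI² = 105·3/35·1/105 = 3/35
take √, sign -1: I = -0.08258890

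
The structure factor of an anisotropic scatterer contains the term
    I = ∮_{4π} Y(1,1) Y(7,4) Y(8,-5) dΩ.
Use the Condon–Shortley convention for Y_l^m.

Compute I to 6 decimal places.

-0.270230

Rules hold: Σm=0, L=16 even, 6≤8≤8.
N = 3·15·17 = 765
Δ = 0!·2!·14!/17! = 1/2040
Racah Σ t=0..0: t=0:+1/25401600 = 1/25401600
⇒ 3j(1 7 8; 0 0 0)² = 8/255, sgn +1
Racah Σ t=0..0: t=0:+1/479001600 = 1/479001600
⇒ 3j(1 7 8; 1 4 -5)² = 13/340, sgn -1
4πI² = N·(3j₀)²·(3jₘ)² = 78/85
I = -1·√(0.917647/4π) = -0.27022959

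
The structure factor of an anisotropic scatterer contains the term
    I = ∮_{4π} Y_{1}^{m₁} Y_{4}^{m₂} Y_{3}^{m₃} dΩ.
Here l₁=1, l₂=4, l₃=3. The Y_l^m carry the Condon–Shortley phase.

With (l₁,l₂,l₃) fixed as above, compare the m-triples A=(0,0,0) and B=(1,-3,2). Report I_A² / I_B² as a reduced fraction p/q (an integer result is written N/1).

l's match ⇒ only the (l;m) 3-j factors differ between A and B.
A: triangle coeff Δ(1,4,3) = 1/252; Σ_t [1,1]: t=1:−1/36 = -1/36; (3j)²=4/63 [(1 4 3; 0 0 0)], sign=+1
B: triangle coeff Δ(1,4,3) = 1/252; Σ_t [0,0]: t=0:+1/240 = 1/240; (3j)²=1/12 [(1 4 3; 1 -3 2)], sign=-1
I_A²/I_B² = (4/63)/(1/12) = 16/21

16/21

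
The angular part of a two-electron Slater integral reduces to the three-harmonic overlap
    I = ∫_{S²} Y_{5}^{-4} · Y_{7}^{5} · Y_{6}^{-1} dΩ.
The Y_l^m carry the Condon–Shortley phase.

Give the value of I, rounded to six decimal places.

0.125584

Rules hold: Σm=0, L=18 even, 2≤6≤12.
N = 11·15·13 = 2145
Δ = 6!·4!·8!/19! = 1/174594420
Racah Σ t=1..5: t=1:−1/4147200 t=2:+1/207360 t=3:−1/82944 t=4:+1/207360 t=5:−1/4147200 = -1/345600
⇒ 3j(5 7 6; 0 0 0)² = 420/46189, sgn -1
Racah Σ t=5..6: t=5:−1/14515200 t=6:+1/6220800 = 1/10886400
⇒ 3j(5 7 6; -4 5 -1)² = 128/12597, sgn -1
4πI² = N·(3j₀)²·(3jₘ)² = 268800/1356277
I = +1·√(0.19819/4π) = 0.12558434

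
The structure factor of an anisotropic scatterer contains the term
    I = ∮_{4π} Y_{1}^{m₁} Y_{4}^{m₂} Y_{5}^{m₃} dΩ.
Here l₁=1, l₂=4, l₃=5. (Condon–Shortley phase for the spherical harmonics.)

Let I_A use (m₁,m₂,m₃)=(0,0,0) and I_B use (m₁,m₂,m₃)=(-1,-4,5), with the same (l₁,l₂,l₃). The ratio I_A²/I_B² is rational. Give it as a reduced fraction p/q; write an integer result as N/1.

l's match ⇒ only the (l;m) 3-j factors differ between A and B.
A: triangle coeff Δ(1,4,5) = 1/495; Σ_t [0,0]: t=0:+1/576 = 1/576; (3j)²=5/99 [(1 4 5; 0 0 0)], sign=-1
B: triangle coeff Δ(1,4,5) = 1/495; Σ_t [0,0]: t=0:+1/80640 = 1/80640; (3j)²=1/11 [(1 4 5; -1 -4 5)], sign=+1
I_A²/I_B² = (5/99)/(1/11) = 5/9

5/9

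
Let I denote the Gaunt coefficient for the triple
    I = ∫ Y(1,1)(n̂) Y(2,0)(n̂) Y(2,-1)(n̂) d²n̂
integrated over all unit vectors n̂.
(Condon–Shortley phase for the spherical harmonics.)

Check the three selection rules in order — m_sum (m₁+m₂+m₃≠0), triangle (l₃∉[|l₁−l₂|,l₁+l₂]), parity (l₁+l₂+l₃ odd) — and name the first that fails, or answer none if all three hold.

parity

azimuthal sum: 1 + 0 − 1 = 0  ✓
1 ≤ 2 ≤ 3 (triangle on l)  ✓
L = 1 + 2 + 2 = 5 (odd)  ✗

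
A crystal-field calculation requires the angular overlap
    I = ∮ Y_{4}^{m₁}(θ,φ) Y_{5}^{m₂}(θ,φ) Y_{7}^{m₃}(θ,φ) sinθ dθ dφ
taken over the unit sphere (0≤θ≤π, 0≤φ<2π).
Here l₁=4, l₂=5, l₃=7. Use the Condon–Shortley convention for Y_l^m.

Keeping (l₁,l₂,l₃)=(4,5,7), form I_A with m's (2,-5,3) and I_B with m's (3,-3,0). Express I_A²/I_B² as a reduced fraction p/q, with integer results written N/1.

Same 4,5,7: normalisation and zero-m 3j drop out of the ratio.
A: Δ: 2! 6! 8! / 17! → 1/6126120; sum: t=0:+1/3870720 = 1/3870720; 3j²(4 5 7; 2 -5 3) = Δ·Π!·Σ² = 675/136136  (sign +1)
B: Δ: 2! 6! 8! / 17! → 1/6126120; sum: t=0:+1/345600 t=1:−1/3628800 = 19/7257600; 3j²(4 5 7; 3 -3 0) = Δ·Π!·Σ² = 2527/218790  (sign -1)
I_A²/I_B² = (675/136136)/(2527/218790) = 30375/70756

30375/70756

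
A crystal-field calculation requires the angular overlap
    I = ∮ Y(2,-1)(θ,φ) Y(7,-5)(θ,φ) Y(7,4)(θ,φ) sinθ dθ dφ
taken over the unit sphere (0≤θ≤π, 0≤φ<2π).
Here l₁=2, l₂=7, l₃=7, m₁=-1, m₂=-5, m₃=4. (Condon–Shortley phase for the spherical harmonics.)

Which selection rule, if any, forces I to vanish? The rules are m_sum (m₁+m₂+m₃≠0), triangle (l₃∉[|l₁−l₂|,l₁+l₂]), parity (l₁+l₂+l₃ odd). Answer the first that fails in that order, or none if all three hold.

Σmᵢ = -2  ✗
l₃∈[|l₁−l₂|,l₁+l₂]=[5,9], have l₃=7
Σlᵢ = 16 ⇒ even

m_sum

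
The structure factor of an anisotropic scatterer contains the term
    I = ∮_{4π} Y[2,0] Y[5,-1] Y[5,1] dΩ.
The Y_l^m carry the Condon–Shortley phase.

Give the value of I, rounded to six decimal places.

Checks pass: Σm=0; 12 even; l₃=5∈[3,7].
(2·2+1)(2·5+1)(2·5+1) = 605
Δ: 2! 2! 8! / 13! → 1/38610
sum: t=0:+1/2880 t=1:−1/576 t=2:+1/2880 = -1/960
3j²(2 5 5; 0 0 0) = Δ·Π!·Σ² = 10/429  (sign +1)
sum: t=0:+1/2304 t=1:−1/720 t=2:+1/5760 = -1/1280
3j²(2 5 5; 0 -1 1) = Δ·Π!·Σ² = 27/1430  (sign -1)
combine: 4πI² = 605·10/429·27/1430 = 45/169
take √, sign -1: I = -0.14556534

-0.145565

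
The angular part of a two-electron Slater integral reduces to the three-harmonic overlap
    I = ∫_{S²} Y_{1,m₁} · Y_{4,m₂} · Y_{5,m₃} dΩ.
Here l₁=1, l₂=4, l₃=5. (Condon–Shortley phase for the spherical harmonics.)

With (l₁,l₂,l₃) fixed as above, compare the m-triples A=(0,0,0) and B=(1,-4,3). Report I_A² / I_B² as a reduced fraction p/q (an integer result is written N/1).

25/1

Shared (l₁,l₂,l₃)=(1,4,5): N and (l;000)² cancel in I_A²/I_B².
A: Δ = 0!·2!·8!/11! = 1/495; Racah Σ t=0..0: t=0:+1/576 = 1/576; ⇒ 3j(1 4 5; 0 0 0)² = 5/99, sgn -1
B: Δ = 0!·2!·8!/11! = 1/495; Racah Σ t=0..0: t=0:+1/80640 = 1/80640; ⇒ 3j(1 4 5; 1 -4 3)² = 1/495, sgn +1
I_A²/I_B² = (5/99)/(1/495) = 25/1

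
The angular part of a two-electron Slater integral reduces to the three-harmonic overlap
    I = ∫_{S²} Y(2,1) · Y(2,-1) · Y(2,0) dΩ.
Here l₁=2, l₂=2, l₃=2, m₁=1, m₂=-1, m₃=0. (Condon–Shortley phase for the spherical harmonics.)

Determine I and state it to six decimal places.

-0.090112

Rules hold: Σm=0, L=6 even, 0≤2≤4.
N = 5·5·5 = 125
Δ = 2!·2!·2!/7! = 1/630
Racah Σ t=0..2: t=0:+1/8 t=1:−1/1 t=2:+1/8 = -3/4
⇒ 3j(2 2 2; 0 0 0)² = 2/35, sgn -1
Racah Σ t=0..1: t=0:+1/2 t=1:−1/4 = 1/4
⇒ 3j(2 2 2; 1 -1 0)² = 1/70, sgn +1
4πI² = N·(3j₀)²·(3jₘ)² = 5/49
I = -1·√(0.102041/4π) = -0.09011188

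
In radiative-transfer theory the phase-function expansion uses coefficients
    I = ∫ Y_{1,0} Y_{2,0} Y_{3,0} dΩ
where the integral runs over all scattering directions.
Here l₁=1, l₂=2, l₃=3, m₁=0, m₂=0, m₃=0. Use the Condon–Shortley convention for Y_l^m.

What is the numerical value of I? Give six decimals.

0.247767

Checks pass: Σm=0; 6 even; l₃=3∈[1,3].
(2·1+1)(2·2+1)(2·3+1) = 105
Δ: 0! 2! 4! / 7! → 1/105
sum: t=0:+1/4 = 1/4
3j²(1 2 3; 0 0 0) = Δ·Π!·Σ² = 3/35  (sign -1)
(m-triple is (0,0,0) — same symbol as above.)
combine: 4πI² = 105·3/35·3/35 = 27/35
take √, sign +1: I = 0.24776670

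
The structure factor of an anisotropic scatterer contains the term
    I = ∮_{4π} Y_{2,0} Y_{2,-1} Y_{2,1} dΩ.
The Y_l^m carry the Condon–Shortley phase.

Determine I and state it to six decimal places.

m-sum 0 ✓  L=6 even ✓  0≤2≤4 ✓
Π(2lᵢ+1) = 5×5×5 = 125
triangle coeff Δ(2,2,2) = 1/630
Σ_t [0,2]: t=0:+1/8 t=1:−1/1 t=2:+1/8 = -3/4
(3j)²=2/35 [(2 2 2; 0 0 0)], sign=-1
Σ_t [0,1]: t=0:+1/4 t=1:−1/2 = -1/4
(3j)²=1/70 [(2 2 2; 0 -1 1)], sign=+1
⇒ 4πI² = 5/49
I = (-1)√(5/49/(4π)) = -0.09011188

-0.090112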